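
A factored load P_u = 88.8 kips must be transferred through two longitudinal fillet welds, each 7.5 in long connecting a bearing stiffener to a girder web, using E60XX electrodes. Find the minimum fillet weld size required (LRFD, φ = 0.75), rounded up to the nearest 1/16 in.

E60XX → F_EXX = 60 ksi.
Total weld length L = 15 in.
Required throat t_e = P_u / (φ × 0.6 F_EXX × L) = 88.8 / (0.75 × 0.6 × 60 × 15) = 0.2193 in.
Required leg w = t_e / 0.707 = 0.3101 in → use 5/16 in.

w = 5/16 in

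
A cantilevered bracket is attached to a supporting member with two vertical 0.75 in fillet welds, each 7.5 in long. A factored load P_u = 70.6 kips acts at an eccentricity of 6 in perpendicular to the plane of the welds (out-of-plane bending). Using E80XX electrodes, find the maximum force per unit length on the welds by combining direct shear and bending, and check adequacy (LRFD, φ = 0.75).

f_max ≈ 23.1 kip/in; NOT adequate

E80XX → F_EXX = 80 ksi.
L_w = 2 × 7.5 = 15 in; section modulus (unit throat) S = 2 × L²/6 = 18.75 in².
Direct shear f_v = P/L_w = 70.6/15 = 4.707 kip/in.
Moment M = P × e = 70.6 × 6 = 423.6 kip·in; bending f_b = M/S = 22.59 kip/in.
f_max = √(f_v² + f_b²) = √(4.707² + 22.59²) = 23.08 kip/in.
φr_n = 0.75 × 0.6 × 80 × (0.707 × 0.75) = 19.09 kip/in → NOT adequate.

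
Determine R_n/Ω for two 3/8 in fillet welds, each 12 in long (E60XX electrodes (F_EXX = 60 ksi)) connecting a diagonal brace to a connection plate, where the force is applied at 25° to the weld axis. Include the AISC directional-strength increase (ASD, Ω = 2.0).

R_n/Ω ≈ 130 kips

t_e = 0.707 × 0.375 = 0.2651 in; A_we = 0.2651 × 24 = 6.363 in².
Directional factor: 1.0 + 0.5 sin^1.5(25°) = 1.137.
F_nw = 0.6 × 60 × 1.137 = 40.95 ksi.
R_n/Ω = (40.95 × 6.363) / 2.0 = 130.3 kips.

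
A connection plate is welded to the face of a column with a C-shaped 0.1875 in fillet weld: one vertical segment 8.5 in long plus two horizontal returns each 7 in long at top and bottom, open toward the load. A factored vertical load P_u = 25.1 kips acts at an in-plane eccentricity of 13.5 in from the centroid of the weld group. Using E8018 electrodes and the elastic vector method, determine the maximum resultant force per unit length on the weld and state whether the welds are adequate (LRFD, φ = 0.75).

E80XX → F_EXX = 80 ksi.
Total weld length L_w = 22.5 in. Treat welds as unit-width lines.
Centroid: x̄ = 2×7×3.5 / 22.5 = 2.178 in from the vertical weld.
Polar moment about centroid: J = I_x + I_y = [8.5³/12 + 2×7×4.25²] + [8.5×2.178² + 2(7³/12 + 7×1.322²)] = 426 in³.
Direct shear f_v = P/L_w = 25.1 / 22.5 = 1.116 kip/in (vertical).
Torsion M = P·e = 25.1 × 13.5 = 338.85 kip·in.
Critical point at (x, y) = (4.822, 4.25) from centroid. f_tx = M·y/J = 3.38 kip/in; f_ty = M·x/J = 3.836 kip/in.
Resultant f_max = √[f_tx² + (f_v + f_ty)²] = √[3.38² + (1.116 + 3.836)²] = 5.995 kip/in.
Capacity per unit length: φr_n = 0.75 × 0.6 × 80 × (0.707 × 0.1875) = 4.772 kip/in.
5.995 > 4.772 → NOT adequate.

f_max ≈ 6 kip/in; NOT adequate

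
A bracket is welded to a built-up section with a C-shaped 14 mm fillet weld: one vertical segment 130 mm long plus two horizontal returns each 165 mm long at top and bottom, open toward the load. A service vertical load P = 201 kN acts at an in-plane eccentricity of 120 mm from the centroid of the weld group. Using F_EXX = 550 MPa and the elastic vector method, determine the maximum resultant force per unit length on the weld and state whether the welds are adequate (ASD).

Total weld length L_w = 460 mm. Treat welds as unit-width lines.
Centroid: x̄ = 2×165×82.5 / 460 = 59.18 mm from the vertical weld.
Polar moment about centroid: J = I_x + I_y = [130³/12 + 2×165×65²] + [130×59.18² + 2(165³/12 + 165×23.32²)] = 2961000 mm³.
Direct shear f_v = P/L_w = 201×10³ / 460 = 437 N/mm (vertical).
Torsion M = P·e = 201×10³ × 120 = 24120000 N·mm.
Critical point at (x, y) = (105.8, 65) from centroid. f_tx = M·y/J = 529.5 N/mm; f_ty = M·x/J = 862 N/mm.
Resultant f_max = √[f_tx² + (f_v + f_ty)²] = √[529.5² + (437 + 862)²] = 1403 N/mm.
Capacity per unit length: r_n/Ω = (1/2.0) × 0.6 × 550 × (0.707 × 14) = 1633 N/mm.
1403 ≤ 1633 → adequate.

f_max ≈ 1400 N/mm; adequate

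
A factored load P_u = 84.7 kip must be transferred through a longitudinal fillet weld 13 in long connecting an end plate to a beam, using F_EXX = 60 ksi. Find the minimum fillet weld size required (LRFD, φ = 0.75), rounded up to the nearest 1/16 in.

Total weld length L = 13 in.
Required throat t_e = P_u / (φ × 0.6 F_EXX × L) = 84.7 / (0.75 × 0.6 × 60 × 13) = 0.2413 in.
Required leg w = t_e / 0.707 = 0.3413 in → use 3/8 in.

w = 3/8 in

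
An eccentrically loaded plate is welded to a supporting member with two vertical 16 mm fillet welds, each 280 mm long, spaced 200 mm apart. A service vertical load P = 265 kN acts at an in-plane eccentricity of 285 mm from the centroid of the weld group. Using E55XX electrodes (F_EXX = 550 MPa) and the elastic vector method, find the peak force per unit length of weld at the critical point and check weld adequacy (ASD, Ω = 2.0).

f_max ≈ 1720 N/mm; adequate

Total weld length L_w = 560 mm. Treat welds as unit-width lines.
Polar moment about centroid: J = 2[d³/12 + d(b/2)²] = 2[280³/12 + 280×100²] = 9259000 mm³.
Direct shear f_v = P/L_w = 265×10³ / 560 = 473.2 N/mm (vertical).
Torsion M = P·e = 265×10³ × 285 = 75525000 N·mm.
Critical point at (x, y) = (100, 140) from centroid. f_tx = M·y/J = 1142 N/mm; f_ty = M·x/J = 815.7 N/mm.
Resultant f_max = √[f_tx² + (f_v + f_ty)²] = √[1142² + (473.2 + 815.7)²] = 1722 N/mm.
Capacity per unit length: r_n/Ω = (1/2.0) × 0.6 × 550 × (0.707 × 16) = 1866 N/mm.
1722 ≤ 1866 → adequate.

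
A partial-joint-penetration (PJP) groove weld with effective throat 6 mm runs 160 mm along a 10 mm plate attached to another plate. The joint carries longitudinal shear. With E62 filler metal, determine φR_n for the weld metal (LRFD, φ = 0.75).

φR_n ≈ 268 kN

E62XX → F_EXX = 620 MPa.
Effective throat (given) t_e = 6 mm.
A_we = 6 × 160 = 960 mm².
F_nw = 0.6 F_EXX = 372 MPa.
φR_n = 0.75 × 372 × 960 × 10⁻³ = 267.8 kN.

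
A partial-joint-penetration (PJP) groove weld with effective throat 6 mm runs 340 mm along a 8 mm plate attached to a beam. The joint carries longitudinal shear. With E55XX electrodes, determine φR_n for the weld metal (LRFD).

E55XX → F_EXX = 550 MPa.
Effective throat (given) t_e = 6 mm.
A_we = 6 × 340 = 2040 mm².
F_nw = 0.6 F_EXX = 330 MPa.
φR_n = 0.75 × 330 × 2040 × 10⁻³ = 504.9 kN.

φR_n ≈ 505 kN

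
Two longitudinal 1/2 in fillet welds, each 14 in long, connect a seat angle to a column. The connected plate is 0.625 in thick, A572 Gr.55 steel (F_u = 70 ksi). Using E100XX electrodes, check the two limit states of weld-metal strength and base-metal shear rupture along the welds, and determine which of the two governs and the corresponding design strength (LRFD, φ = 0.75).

φR_n ≈ 445 kips (weld metal governs)

E100XX → F_EXX = 100 ksi.
t_e = 0.707 × 0.5 = 0.3535 in; L = 28 in.
Weld metal: φR_n = 0.75 × 0.6 × 100 × 0.3535 × 28 = 445.4 kips.
Base metal (shear rupture): φR_n = 0.75 × 0.6 × 70 × 0.625 × 28 = 551.2 kips.
Governing: weld metal.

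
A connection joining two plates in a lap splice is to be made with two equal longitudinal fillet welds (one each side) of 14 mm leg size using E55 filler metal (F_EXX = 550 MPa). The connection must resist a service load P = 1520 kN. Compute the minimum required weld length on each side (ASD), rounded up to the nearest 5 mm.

L = 470 mm on each side

Throat t_e = 0.707 × 14 = 9.898 mm.
r_n/Ω = (0.6 × 550 × 9.898) / 2.0 = 1633 N/mm = 1.633 kN/mm.
L_req = P / (r_n/Ω) = 1520 / 1.633 = 930.7 mm total.
Per side: 930.7 / 2 = 465.4 mm.
Round up → use L = 470 mm on each side.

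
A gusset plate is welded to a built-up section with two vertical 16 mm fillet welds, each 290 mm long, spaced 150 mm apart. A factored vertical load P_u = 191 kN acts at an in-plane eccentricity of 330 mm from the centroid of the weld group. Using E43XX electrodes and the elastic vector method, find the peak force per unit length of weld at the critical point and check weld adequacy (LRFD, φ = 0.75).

E43XX → F_EXX = 430 MPa.
Total weld length L_w = 580 mm. Treat welds as unit-width lines.
Polar moment about centroid: J = 2[d³/12 + d(b/2)²] = 2[290³/12 + 290×75²] = 7327000 mm³.
Direct shear f_v = P/L_w = 191×10³ / 580 = 329.3 N/mm (vertical).
Torsion M = P·e = 191×10³ × 330 = 63030000 N·mm.
Critical point at (x, y) = (75, 145) from centroid. f_tx = M·y/J = 1247 N/mm; f_ty = M·x/J = 645.2 N/mm.
Resultant f_max = √[f_tx² + (f_v + f_ty)²] = √[1247² + (329.3 + 645.2)²] = 1583 N/mm.
Capacity per unit length: φr_n = 0.75 × 0.6 × 430 × (0.707 × 16) = 2189 N/mm.
1583 ≤ 2189 → adequate.

f_max ≈ 1580 N/mm; adequate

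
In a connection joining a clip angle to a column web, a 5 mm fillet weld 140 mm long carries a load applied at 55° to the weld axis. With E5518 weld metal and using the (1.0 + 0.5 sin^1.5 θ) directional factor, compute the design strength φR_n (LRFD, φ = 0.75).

E55XX → F_EXX = 550 MPa.
t_e = 0.707 × 5 = 3.535 mm; A_we = 3.535 × 140 = 494.9 mm².
Directional factor: 1.0 + 0.5 sin^1.5(55°) = 1.371.
F_nw = 0.6 × 550 × 1.371 = 452.3 MPa.
φR_n = 0.75 × 452.3 × 494.9 × 10⁻³ = 167.9 kN.

φR_n ≈ 168 kN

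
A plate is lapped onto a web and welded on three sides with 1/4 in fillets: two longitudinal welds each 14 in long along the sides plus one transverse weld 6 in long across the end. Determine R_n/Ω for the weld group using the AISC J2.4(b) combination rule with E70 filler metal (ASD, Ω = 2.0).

R_n/Ω ≈ 126 kips

E70XX → F_EXX = 70 ksi.
t_e = 0.707 × 0.25 = 0.1767 in.
R_nwl = 0.6 × 70 × 0.1767 × 28 = 207.9 kips (longitudinal, 2 welds).
R_nwt = 0.6 × 70 × 0.1767 × 6 = 44.54 kips (transverse, base value).
(i) R_nwl + R_nwt = 252.4 kips; (ii) 0.85 R_nwl + 1.5 R_nwt = 243.5 kips.
R_n = max = 252.4 kips [governs: (i)]; R_n/Ω = 126.2 kips.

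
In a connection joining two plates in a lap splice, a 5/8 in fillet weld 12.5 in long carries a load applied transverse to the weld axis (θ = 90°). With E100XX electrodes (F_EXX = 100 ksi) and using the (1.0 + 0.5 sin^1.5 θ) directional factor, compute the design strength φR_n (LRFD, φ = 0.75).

t_e = 0.707 × 0.625 = 0.4419 in; A_we = 0.4419 × 12.5 = 5.523 in².
Directional factor: 1.0 + 0.5 sin^1.5(90°) = 1.5.
F_nw = 0.6 × 100 × 1.5 = 90 ksi.
φR_n = 0.75 × 90 × 5.523 = 372.8 kip.

φR_n ≈ 373 kip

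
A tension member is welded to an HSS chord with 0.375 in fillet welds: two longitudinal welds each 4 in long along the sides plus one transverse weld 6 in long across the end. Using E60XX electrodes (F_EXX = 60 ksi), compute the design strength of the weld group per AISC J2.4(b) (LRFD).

φR_n ≈ 113 kips

t_e = 0.707 × 0.375 = 0.2651 in.
R_nwl = 0.6 × 60 × 0.2651 × 8 = 76.36 kips (longitudinal, 2 welds).
R_nwt = 0.6 × 60 × 0.2651 × 6 = 57.27 kips (transverse, base value).
(i) R_nwl + R_nwt = 133.6 kips; (ii) 0.85 R_nwl + 1.5 R_nwt = 150.8 kips.
R_n = max = 150.8 kips [governs: (ii)]; φR_n = 113.1 kips.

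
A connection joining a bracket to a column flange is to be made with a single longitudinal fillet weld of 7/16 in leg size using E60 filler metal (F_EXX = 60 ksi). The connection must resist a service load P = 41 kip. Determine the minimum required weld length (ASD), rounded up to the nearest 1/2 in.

Throat t_e = 0.707 × 0.4375 = 0.3093 in.
r_n/Ω = (0.6 × 60 × 0.3093) / 2.0 = 5.568 kip/in.
L_req = P / (r_n/Ω) = 41 / 5.568 = 7.364 in total.
Round up → use L = 7.5 in.

L = 7.5 in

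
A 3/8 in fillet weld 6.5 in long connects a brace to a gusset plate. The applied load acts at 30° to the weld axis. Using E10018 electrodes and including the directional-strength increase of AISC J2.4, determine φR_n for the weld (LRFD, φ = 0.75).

φR_n ≈ 91.3 kips

E100XX → F_EXX = 100 ksi.
t_e = 0.707 × 0.375 = 0.2651 in; A_we = 0.2651 × 6.5 = 1.723 in².
Directional factor: 1.0 + 0.5 sin^1.5(30°) = 1.177.
F_nw = 0.6 × 100 × 1.177 = 70.61 ksi.
φR_n = 0.75 × 70.61 × 1.723 = 91.26 kips.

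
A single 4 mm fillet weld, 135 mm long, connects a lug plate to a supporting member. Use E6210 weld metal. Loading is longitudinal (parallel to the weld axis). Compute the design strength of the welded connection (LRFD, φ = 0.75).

φR_n ≈ 107 kN

E62XX → F_EXX = 620 MPa.
Effective throat t_e = 0.707 × 4 = 2.828 mm.
Total length L = 135 mm; A_we = 2.828 × 135 = 381.8 mm².
F_nw = 0.6 F_EXX = 0.6 × 620 = 372 MPa.
φR_n = 0.75 × 372 × 381.8 × 10⁻³ = 106.5 kN.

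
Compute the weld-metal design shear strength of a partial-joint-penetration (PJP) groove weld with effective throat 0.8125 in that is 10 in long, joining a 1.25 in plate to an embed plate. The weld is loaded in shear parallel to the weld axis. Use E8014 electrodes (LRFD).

φR_n ≈ 292 kip

E80XX → F_EXX = 80 ksi.
Effective throat (given) t_e = 0.8125 in.
A_we = 0.8125 × 10 = 8.125 in².
F_nw = 0.6 F_EXX = 48 ksi.
φR_n = 0.75 × 48 × 8.125 = 292.5 kip.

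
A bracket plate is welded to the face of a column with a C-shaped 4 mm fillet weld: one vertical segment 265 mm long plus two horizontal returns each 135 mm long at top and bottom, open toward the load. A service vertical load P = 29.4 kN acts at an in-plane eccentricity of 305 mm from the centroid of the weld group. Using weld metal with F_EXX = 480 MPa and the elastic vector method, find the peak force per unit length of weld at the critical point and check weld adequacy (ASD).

Total weld length L_w = 535 mm. Treat welds as unit-width lines.
Centroid: x̄ = 2×135×67.5 / 535 = 34.07 mm from the vertical weld.
Polar moment about centroid: J = I_x + I_y = [265³/12 + 2×135×132.5²] + [265×34.07² + 2(135³/12 + 135×33.43²)] = 7310000 mm³.
Direct shear f_v = P/L_w = 29.4×10³ / 535 = 54.95 N/mm (vertical).
Torsion M = P·e = 29.4×10³ × 305 = 8967000 N·mm.
Critical point at (x, y) = (100.9, 132.5) from centroid. f_tx = M·y/J = 162.5 N/mm; f_ty = M·x/J = 123.8 N/mm.
Resultant f_max = √[f_tx² + (f_v + f_ty)²] = √[162.5² + (54.95 + 123.8)²] = 241.6 N/mm.
Capacity per unit length: r_n/Ω = (1/2.0) × 0.6 × 480 × (0.707 × 4) = 407.2 N/mm.
241.6 ≤ 407.2 → adequate.

f_max ≈ 242 N/mm; adequate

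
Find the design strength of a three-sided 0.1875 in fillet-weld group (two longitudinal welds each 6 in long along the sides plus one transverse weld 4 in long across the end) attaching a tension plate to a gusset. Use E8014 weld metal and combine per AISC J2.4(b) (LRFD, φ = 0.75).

φR_n ≈ 77.3 kip

E80XX → F_EXX = 80 ksi.
t_e = 0.707 × 0.1875 = 0.1326 in.
R_nwl = 0.6 × 80 × 0.1326 × 12 = 76.36 kip (longitudinal, 2 welds).
R_nwt = 0.6 × 80 × 0.1326 × 4 = 25.45 kip (transverse, base value).
(i) R_nwl + R_nwt = 101.8 kip; (ii) 0.85 R_nwl + 1.5 R_nwt = 103.1 kip.
R_n = max = 103.1 kip [governs: (ii)]; φR_n = 77.31 kip.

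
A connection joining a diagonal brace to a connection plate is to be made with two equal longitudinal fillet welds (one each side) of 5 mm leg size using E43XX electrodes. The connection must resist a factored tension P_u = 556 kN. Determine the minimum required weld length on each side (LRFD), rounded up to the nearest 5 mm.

L = 410 mm on each side

E43XX → F_EXX = 430 MPa.
Throat t_e = 0.707 × 5 = 3.535 mm.
φr_n = 0.75 × 0.6 × 430 × 3.535 × 10⁻³ = 0.684 kN/mm.
L_req = P_u / φr_n = 556 / 0.684 = 812.8 mm total.
Per side: 812.8 / 2 = 406.4 mm.
Round up → use L = 410 mm on each side.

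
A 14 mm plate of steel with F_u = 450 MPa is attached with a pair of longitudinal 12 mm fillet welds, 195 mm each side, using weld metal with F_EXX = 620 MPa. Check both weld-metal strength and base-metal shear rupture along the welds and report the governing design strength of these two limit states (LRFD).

t_e = 0.707 × 12 = 8.484 mm; L = 390 mm.
Weld metal: φR_n = 0.75 × 0.6 × 620 × 8.484 × 390 × 10⁻³ = 923.1 kN.
Base metal (shear rupture): φR_n = 0.75 × 0.6 × 450 × 14 × 390 × 10⁻³ = 1106 kN.
Governing: weld metal.

φR_n ≈ 923 kN (weld metal governs)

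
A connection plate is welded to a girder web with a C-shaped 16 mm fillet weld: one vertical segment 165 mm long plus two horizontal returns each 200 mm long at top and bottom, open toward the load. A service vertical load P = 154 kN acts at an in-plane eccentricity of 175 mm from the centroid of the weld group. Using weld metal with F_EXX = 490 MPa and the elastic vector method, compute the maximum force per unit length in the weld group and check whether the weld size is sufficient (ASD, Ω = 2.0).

f_max ≈ 979 N/mm; adequate

Total weld length L_w = 565 mm. Treat welds as unit-width lines.
Centroid: x̄ = 2×200×100 / 565 = 70.8 mm from the vertical weld.
Polar moment about centroid: J = I_x + I_y = [165³/12 + 2×200×82.5²] + [165×70.8² + 2(200³/12 + 200×29.2²)] = 5598000 mm³.
Direct shear f_v = P/L_w = 154×10³ / 565 = 272.6 N/mm (vertical).
Torsion M = P·e = 154×10³ × 175 = 26950000 N·mm.
Critical point at (x, y) = (129.2, 82.5) from centroid. f_tx = M·y/J = 397.2 N/mm; f_ty = M·x/J = 622 N/mm.
Resultant f_max = √[f_tx² + (f_v + f_ty)²] = √[397.2² + (272.6 + 622)²] = 978.7 N/mm.
Capacity per unit length: r_n/Ω = (1/2.0) × 0.6 × 490 × (0.707 × 16) = 1663 N/mm.
978.7 ≤ 1663 → adequate.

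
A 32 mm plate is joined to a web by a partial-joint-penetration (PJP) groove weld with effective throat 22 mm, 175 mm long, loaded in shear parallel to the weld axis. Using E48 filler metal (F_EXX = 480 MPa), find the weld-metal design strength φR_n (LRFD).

Effective throat (given) t_e = 22 mm.
A_we = 22 × 175 = 3850 mm².
F_nw = 0.6 F_EXX = 288 MPa.
φR_n = 0.75 × 288 × 3850 × 10⁻³ = 831.6 kN.

φR_n ≈ 832 kN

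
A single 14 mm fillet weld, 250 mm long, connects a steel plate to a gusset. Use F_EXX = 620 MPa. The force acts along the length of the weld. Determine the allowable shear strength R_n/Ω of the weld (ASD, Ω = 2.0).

R_n/Ω ≈ 460 kN

Effective throat t_e = 0.707 × 14 = 9.898 mm.
Total length L = 250 mm; A_we = 9.898 × 250 = 2474 mm².
F_nw = 0.6 F_EXX = 0.6 × 620 = 372 MPa.
R_n = 372 × 2474 × 10⁻³ = 920.5 kN; R_n/Ω = 920.5/2.0 = 460.3 kN.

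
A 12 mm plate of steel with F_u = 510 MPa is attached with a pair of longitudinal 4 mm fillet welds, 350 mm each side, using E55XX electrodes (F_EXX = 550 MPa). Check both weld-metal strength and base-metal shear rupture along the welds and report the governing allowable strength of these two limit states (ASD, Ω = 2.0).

R_n/Ω ≈ 327 kN (weld metal governs)

t_e = 0.707 × 4 = 2.828 mm; L = 700 mm.
Weld metal: R_n/Ω = (1/2.0) × 0.6 × 550 × 2.828 × 700 × 10⁻³ = 326.6 kN.
Base metal (shear rupture): R_n/Ω = (1/2.0) × 0.6 × 510 × 12 × 700 × 10⁻³ = 1285 kN.
Governing: weld metal.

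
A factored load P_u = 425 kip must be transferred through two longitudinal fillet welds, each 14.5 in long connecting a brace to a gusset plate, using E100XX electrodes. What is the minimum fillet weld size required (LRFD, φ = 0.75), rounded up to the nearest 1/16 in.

w = 1/2 in

E100XX → F_EXX = 100 ksi.
Total weld length L = 29 in.
Required throat t_e = P_u / (φ × 0.6 F_EXX × L) = 425 / (0.75 × 0.6 × 100 × 29) = 0.3257 in.
Required leg w = t_e / 0.707 = 0.4606 in → use 1/2 in.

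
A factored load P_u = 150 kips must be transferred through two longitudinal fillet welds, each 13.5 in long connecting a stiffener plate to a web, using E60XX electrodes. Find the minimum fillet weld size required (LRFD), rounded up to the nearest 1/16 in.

E60XX → F_EXX = 60 ksi.
Total weld length L = 27 in.
Required throat t_e = P_u / (φ × 0.6 F_EXX × L) = 150 / (0.75 × 0.6 × 60 × 27) = 0.2058 in.
Required leg w = t_e / 0.707 = 0.291 in → use 5/16 in.

w = 5/16 in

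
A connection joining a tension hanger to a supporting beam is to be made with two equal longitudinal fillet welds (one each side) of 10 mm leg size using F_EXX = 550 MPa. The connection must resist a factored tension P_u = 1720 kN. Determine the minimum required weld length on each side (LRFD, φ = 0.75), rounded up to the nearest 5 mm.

L = 495 mm on each side

Throat t_e = 0.707 × 10 = 7.07 mm.
φr_n = 0.75 × 0.6 × 550 × 7.07 × 10⁻³ = 1.75 kN/mm.
L_req = P_u / φr_n = 1720 / 1.75 = 983 mm total.
Per side: 983 / 2 = 491.5 mm.
Round up → use L = 495 mm on each side.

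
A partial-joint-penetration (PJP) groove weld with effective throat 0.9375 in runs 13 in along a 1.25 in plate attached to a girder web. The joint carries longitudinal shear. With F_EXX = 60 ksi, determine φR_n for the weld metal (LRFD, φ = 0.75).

Effective throat (given) t_e = 0.9375 in.
A_we = 0.9375 × 13 = 12.19 in².
F_nw = 0.6 F_EXX = 36 ksi.
φR_n = 0.75 × 36 × 12.19 = 329.1 kip.

φR_n ≈ 329 kip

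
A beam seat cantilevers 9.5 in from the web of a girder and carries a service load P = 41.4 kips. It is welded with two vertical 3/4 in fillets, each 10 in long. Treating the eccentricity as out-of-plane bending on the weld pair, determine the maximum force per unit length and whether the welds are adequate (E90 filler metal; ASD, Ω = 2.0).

E90XX → F_EXX = 90 ksi.
L_w = 2 × 10 = 20 in; section modulus (unit throat) S = 2 × L²/6 = 33.33 in².
Direct shear f_v = P/L_w = 41.4/20 = 2.07 kip/in.
Moment M = P × e = 41.4 × 9.5 = 393.3 kip·in; bending f_b = M/S = 11.8 kip/in.
f_max = √(f_v² + f_b²) = √(2.07² + 11.8²) = 11.98 kip/in.
r_n/Ω = (1/2.0) × 0.6 × 90 × (0.707 × 0.75) = 14.32 kip/in → adequate.

f_max ≈ 12 kip/in; adequate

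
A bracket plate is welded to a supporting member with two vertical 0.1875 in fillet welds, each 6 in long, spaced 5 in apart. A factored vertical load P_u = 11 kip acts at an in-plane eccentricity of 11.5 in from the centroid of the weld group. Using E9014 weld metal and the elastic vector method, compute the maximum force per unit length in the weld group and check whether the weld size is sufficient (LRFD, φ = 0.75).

E90XX → F_EXX = 90 ksi.
Total weld length L_w = 12 in. Treat welds as unit-width lines.
Polar moment about centroid: J = 2[d³/12 + d(b/2)²] = 2[6³/12 + 6×2.5²] = 111 in³.
Direct shear f_v = P/L_w = 11 / 12 = 0.9167 kip/in (vertical).
Torsion M = P·e = 11 × 11.5 = 126.5 kip·in.
Critical point at (x, y) = (2.5, 3) from centroid. f_tx = M·y/J = 3.419 kip/in; f_ty = M·x/J = 2.849 kip/in.
Resultant f_max = √[f_tx² + (f_v + f_ty)²] = √[3.419² + (0.9167 + 2.849)²] = 5.086 kip/in.
Capacity per unit length: φr_n = 0.75 × 0.6 × 90 × (0.707 × 0.1875) = 5.369 kip/in.
5.086 ≤ 5.369 → adequate.

f_max ≈ 5.09 kip/in; adequate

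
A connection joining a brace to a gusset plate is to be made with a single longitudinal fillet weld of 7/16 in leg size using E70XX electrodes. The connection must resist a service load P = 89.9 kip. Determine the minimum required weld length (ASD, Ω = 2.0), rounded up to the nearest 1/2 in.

E70XX → F_EXX = 70 ksi.
Throat t_e = 0.707 × 0.4375 = 0.3093 in.
r_n/Ω = (0.6 × 70 × 0.3093) / 2.0 = 6.496 kip/in.
L_req = P / (r_n/Ω) = 89.9 / 6.496 = 13.84 in total.
Round up → use L = 14 in.

L = 14 in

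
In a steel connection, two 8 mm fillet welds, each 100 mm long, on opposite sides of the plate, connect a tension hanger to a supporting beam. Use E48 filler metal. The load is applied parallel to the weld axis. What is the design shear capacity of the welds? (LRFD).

φR_n ≈ 244 kN

E48XX → F_EXX = 480 MPa.
Effective throat t_e = 0.707 × 8 = 5.656 mm.
Total length L = 200 mm; A_we = 5.656 × 200 = 1131 mm².
F_nw = 0.6 F_EXX = 0.6 × 480 = 288 MPa.
φR_n = 0.75 × 288 × 1131 × 10⁻³ = 244.3 kN.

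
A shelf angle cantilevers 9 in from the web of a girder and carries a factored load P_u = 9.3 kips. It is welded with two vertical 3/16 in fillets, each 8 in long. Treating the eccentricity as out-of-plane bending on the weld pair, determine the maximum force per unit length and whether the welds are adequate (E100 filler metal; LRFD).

f_max ≈ 3.97 kip/in; adequate

E100XX → F_EXX = 100 ksi.
L_w = 2 × 8 = 16 in; section modulus (unit throat) S = 2 × L²/6 = 21.33 in².
Direct shear f_v = P/L_w = 9.3/16 = 0.5813 kip/in.
Moment M = P × e = 9.3 × 9 = 83.7 kip·in; bending f_b = M/S = 3.923 kip/in.
f_max = √(f_v² + f_b²) = √(0.5813² + 3.923²) = 3.966 kip/in.
φr_n = 0.75 × 0.6 × 100 × (0.707 × 0.1875) = 5.965 kip/in → adequate.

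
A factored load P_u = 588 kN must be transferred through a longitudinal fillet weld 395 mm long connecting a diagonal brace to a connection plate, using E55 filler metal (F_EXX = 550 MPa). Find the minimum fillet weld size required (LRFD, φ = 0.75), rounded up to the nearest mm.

w = 9 mm

Total weld length L = 395 mm.
Required throat t_e = P_u / (φ × 0.6 F_EXX × L) = 588 / (0.75 × 0.6 × 550 × 395 × 10⁻³) = 6.015 mm.
Required leg w = t_e / 0.707 = 8.507 mm → use 9 mm.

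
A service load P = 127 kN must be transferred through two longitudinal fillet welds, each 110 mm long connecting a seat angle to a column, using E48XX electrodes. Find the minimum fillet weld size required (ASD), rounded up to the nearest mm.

w = 6 mm

E48XX → F_EXX = 480 MPa.
Total weld length L = 220 mm.
Required throat t_e = P × Ω / (0.6 F_EXX × L) = 127 × 2.0 / (0.6 × 480 × 220 × 10⁻³) = 4.009 mm.
Required leg w = t_e / 0.707 = 5.67 mm → use 6 mm.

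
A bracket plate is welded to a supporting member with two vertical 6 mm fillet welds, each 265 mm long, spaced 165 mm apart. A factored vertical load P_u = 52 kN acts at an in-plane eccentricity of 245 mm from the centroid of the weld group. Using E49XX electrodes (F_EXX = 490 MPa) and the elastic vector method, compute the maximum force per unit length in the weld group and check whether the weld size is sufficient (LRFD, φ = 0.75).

Total weld length L_w = 530 mm. Treat welds as unit-width lines.
Polar moment about centroid: J = 2[d³/12 + d(b/2)²] = 2[265³/12 + 265×82.5²] = 6709000 mm³.
Direct shear f_v = P/L_w = 52×10³ / 530 = 98.11 N/mm (vertical).
Torsion M = P·e = 52×10³ × 245 = 12740000 N·mm.
Critical point at (x, y) = (82.5, 132.5) from centroid. f_tx = M·y/J = 251.6 N/mm; f_ty = M·x/J = 156.7 N/mm.
Resultant f_max = √[f_tx² + (f_v + f_ty)²] = √[251.6² + (98.11 + 156.7)²] = 358.1 N/mm.
Capacity per unit length: φr_n = 0.75 × 0.6 × 490 × (0.707 × 6) = 935.4 N/mm.
358.1 ≤ 935.4 → adequate.

f_max ≈ 358 N/mm; adequate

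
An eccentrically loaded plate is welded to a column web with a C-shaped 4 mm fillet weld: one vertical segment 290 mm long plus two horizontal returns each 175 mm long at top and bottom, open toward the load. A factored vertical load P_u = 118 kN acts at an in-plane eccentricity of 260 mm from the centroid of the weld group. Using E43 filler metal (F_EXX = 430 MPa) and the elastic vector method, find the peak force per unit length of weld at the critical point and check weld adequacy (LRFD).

f_max ≈ 651 N/mm; NOT adequate

Total weld length L_w = 640 mm. Treat welds as unit-width lines.
Centroid: x̄ = 2×175×87.5 / 640 = 47.85 mm from the vertical weld.
Polar moment about centroid: J = I_x + I_y = [290³/12 + 2×175×145²] + [290×47.85² + 2(175³/12 + 175×39.65²)] = 11500000 mm³.
Direct shear f_v = P/L_w = 118×10³ / 640 = 184.4 N/mm (vertical).
Torsion M = P·e = 118×10³ × 260 = 30680000 N·mm.
Critical point at (x, y) = (127.1, 145) from centroid. f_tx = M·y/J = 386.9 N/mm; f_ty = M·x/J = 339.3 N/mm.
Resultant f_max = √[f_tx² + (f_v + f_ty)²] = √[386.9² + (184.4 + 339.3)²] = 651 N/mm.
Capacity per unit length: φr_n = 0.75 × 0.6 × 430 × (0.707 × 4) = 547.2 N/mm.
651 > 547.2 → NOT adequate.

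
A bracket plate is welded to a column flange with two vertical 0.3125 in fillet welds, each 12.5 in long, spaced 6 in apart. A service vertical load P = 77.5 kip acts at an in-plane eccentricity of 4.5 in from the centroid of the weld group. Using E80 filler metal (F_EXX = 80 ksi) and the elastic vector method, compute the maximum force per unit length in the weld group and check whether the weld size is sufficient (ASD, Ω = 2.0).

f_max ≈ 6.38 kip/in; NOT adequate

Total weld length L_w = 25 in. Treat welds as unit-width lines.
Polar moment about centroid: J = 2[d³/12 + d(b/2)²] = 2[12.5³/12 + 12.5×3²] = 550.5 in³.
Direct shear f_v = P/L_w = 77.5 / 25 = 3.1 kip/in (vertical).
Torsion M = P·e = 77.5 × 4.5 = 348.75 kip·in.
Critical point at (x, y) = (3, 6.25) from centroid. f_tx = M·y/J = 3.959 kip/in; f_ty = M·x/J = 1.9 kip/in.
Resultant f_max = √[f_tx² + (f_v + f_ty)²] = √[3.959² + (3.1 + 1.9)²] = 6.378 kip/in.
Capacity per unit length: r_n/Ω = (1/2.0) × 0.6 × 80 × (0.707 × 0.3125) = 5.302 kip/in.
6.378 > 5.302 → NOT adequate.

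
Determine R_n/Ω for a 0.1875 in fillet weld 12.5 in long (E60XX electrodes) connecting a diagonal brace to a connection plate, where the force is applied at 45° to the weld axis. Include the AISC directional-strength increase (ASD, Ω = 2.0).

E60XX → F_EXX = 60 ksi.
t_e = 0.707 × 0.1875 = 0.1326 in; A_we = 0.1326 × 12.5 = 1.657 in².
Directional factor: 1.0 + 0.5 sin^1.5(45°) = 1.297.
F_nw = 0.6 × 60 × 1.297 = 46.7 ksi.
R_n/Ω = (46.7 × 1.657) / 2.0 = 38.69 kip.

R_n/Ω ≈ 38.7 kip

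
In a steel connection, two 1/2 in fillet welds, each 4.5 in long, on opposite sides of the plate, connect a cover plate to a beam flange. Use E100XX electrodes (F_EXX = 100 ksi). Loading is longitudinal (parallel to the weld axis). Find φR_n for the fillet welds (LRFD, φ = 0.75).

Effective throat t_e = 0.707 × 0.5 = 0.3535 in.
Total length L = 9 in; A_we = 0.3535 × 9 = 3.181 in².
F_nw = 0.6 F_EXX = 0.6 × 100 = 60 ksi.
φR_n = 0.75 × 60 × 3.181 = 143.2 kips.

φR_n ≈ 143 kips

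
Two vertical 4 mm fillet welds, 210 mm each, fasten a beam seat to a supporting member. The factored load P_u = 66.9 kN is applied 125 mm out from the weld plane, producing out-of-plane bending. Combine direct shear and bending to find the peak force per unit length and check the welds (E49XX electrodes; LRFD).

E49XX → F_EXX = 490 MPa.
L_w = 2 × 210 = 420 mm; section modulus (unit throat) S = 2 × L²/6 = 14700 mm².
Direct shear f_v = P/L_w = 66.9×10³/420 = 159.3 N/mm.
Moment M = P × e = 66.9×10³ × 125 = 8362500 N·mm; bending f_b = M/S = 568.9 N/mm.
f_max = √(f_v² + f_b²) = √(159.3² + 568.9²) = 590.8 N/mm.
φr_n = 0.75 × 0.6 × 490 × (0.707 × 4) = 623.6 N/mm → adequate.

f_max ≈ 591 N/mm; adequate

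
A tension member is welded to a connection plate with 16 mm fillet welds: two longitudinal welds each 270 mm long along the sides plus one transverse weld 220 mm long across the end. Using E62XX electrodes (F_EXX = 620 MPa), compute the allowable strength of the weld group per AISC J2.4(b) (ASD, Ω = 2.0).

R_n/Ω ≈ 1660 kN

t_e = 0.707 × 16 = 11.31 mm.
R_nwl = 0.6 × 620 × 11.31 × 540 × 10⁻³ = 2272 kN (longitudinal, 2 welds).
R_nwt = 0.6 × 620 × 11.31 × 220 × 10⁻³ = 925.8 kN (transverse, base value).
(i) R_nwl + R_nwt = 3198 kN; (ii) 0.85 R_nwl + 1.5 R_nwt = 3320 kN.
R_n = max = 3320 kN [governs: (ii)]; R_n/Ω = 1660 kN.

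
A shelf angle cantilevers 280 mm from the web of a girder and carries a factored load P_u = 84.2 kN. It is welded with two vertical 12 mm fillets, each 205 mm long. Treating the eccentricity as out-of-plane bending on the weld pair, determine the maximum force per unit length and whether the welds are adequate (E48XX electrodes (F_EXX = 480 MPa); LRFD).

f_max ≈ 1700 N/mm; adequate

L_w = 2 × 205 = 410 mm; section modulus (unit throat) S = 2 × L²/6 = 14010 mm².
Direct shear f_v = P/L_w = 84.2×10³/410 = 205.4 N/mm.
Moment M = P × e = 84.2×10³ × 280 = 23576000 N·mm; bending f_b = M/S = 1683 N/mm.
f_max = √(f_v² + f_b²) = √(205.4² + 1683²) = 1695 N/mm.
φr_n = 0.75 × 0.6 × 480 × (0.707 × 12) = 1833 N/mm → adequate.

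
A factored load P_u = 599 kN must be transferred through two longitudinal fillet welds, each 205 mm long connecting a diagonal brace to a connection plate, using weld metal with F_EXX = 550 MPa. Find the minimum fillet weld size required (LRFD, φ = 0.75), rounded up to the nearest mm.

Total weld length L = 410 mm.
Required throat t_e = P_u / (φ × 0.6 F_EXX × L) = 599 / (0.75 × 0.6 × 550 × 410 × 10⁻³) = 5.903 mm.
Required leg w = t_e / 0.707 = 8.349 mm → use 9 mm.

w = 9 mm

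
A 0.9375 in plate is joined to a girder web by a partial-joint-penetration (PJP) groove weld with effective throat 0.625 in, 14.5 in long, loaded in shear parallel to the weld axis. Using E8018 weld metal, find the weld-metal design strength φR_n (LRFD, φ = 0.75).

E80XX → F_EXX = 80 ksi.
Effective throat (given) t_e = 0.625 in.
A_we = 0.625 × 14.5 = 9.062 in².
F_nw = 0.6 F_EXX = 48 ksi.
φR_n = 0.75 × 48 × 9.062 = 326.2 kip.

φR_n ≈ 326 kip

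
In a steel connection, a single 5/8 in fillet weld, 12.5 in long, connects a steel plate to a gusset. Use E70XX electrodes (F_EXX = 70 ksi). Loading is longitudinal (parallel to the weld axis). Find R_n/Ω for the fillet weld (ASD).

R_n/Ω ≈ 116 kips

Effective throat t_e = 0.707 × 0.625 = 0.4419 in.
Total length L = 12.5 in; A_we = 0.4419 × 12.5 = 5.523 in².
F_nw = 0.6 F_EXX = 0.6 × 70 = 42 ksi.
R_n = 42 × 5.523 = 232 kips; R_n/Ω = 232/2.0 = 116 kips.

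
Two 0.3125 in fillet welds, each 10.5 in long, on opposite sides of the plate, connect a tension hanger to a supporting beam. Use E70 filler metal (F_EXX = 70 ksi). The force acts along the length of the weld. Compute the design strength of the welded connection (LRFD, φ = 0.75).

Effective throat t_e = 0.707 × 0.3125 = 0.2209 in.
Total length L = 21 in; A_we = 0.2209 × 21 = 4.64 in².
F_nw = 0.6 F_EXX = 0.6 × 70 = 42 ksi.
φR_n = 0.75 × 42 × 4.64 = 146.2 kips.

φR_n ≈ 146 kips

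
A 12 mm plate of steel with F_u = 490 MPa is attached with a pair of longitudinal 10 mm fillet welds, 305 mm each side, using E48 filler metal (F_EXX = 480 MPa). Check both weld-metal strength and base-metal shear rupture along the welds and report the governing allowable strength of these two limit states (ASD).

R_n/Ω ≈ 621 kN (weld metal governs)

t_e = 0.707 × 10 = 7.07 mm; L = 610 mm.
Weld metal: R_n/Ω = (1/2.0) × 0.6 × 480 × 7.07 × 610 × 10⁻³ = 621 kN.
Base metal (shear rupture): R_n/Ω = (1/2.0) × 0.6 × 490 × 12 × 610 × 10⁻³ = 1076 kN.
Governing: weld metal.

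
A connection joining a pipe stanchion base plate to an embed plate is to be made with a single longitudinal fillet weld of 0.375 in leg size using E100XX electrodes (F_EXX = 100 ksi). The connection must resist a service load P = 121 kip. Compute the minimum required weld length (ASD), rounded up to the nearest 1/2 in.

L = 15.5 in

Throat t_e = 0.707 × 0.375 = 0.2651 in.
r_n/Ω = (0.6 × 100 × 0.2651) / 2.0 = 7.954 kip/in.
L_req = P / (r_n/Ω) = 121 / 7.954 = 15.21 in total.
Round up → use L = 15.5 in.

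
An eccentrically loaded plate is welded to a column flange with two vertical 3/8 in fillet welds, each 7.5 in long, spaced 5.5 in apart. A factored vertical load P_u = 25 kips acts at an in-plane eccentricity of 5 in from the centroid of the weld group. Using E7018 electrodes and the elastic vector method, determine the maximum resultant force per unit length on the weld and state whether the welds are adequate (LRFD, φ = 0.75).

f_max ≈ 4.36 kip/in; adequate

E70XX → F_EXX = 70 ksi.
Total weld length L_w = 15 in. Treat welds as unit-width lines.
Polar moment about centroid: J = 2[d³/12 + d(b/2)²] = 2[7.5³/12 + 7.5×2.75²] = 183.8 in³.
Direct shear f_v = P/L_w = 25 / 15 = 1.667 kip/in (vertical).
Torsion M = P·e = 25 × 5 = 125 kip·in.
Critical point at (x, y) = (2.75, 3.75) from centroid. f_tx = M·y/J = 2.551 kip/in; f_ty = M·x/J = 1.871 kip/in.
Resultant f_max = √[f_tx² + (f_v + f_ty)²] = √[2.551² + (1.667 + 1.871)²] = 4.361 kip/in.
Capacity per unit length: φr_n = 0.75 × 0.6 × 70 × (0.707 × 0.375) = 8.351 kip/in.
4.361 ≤ 8.351 → adequate.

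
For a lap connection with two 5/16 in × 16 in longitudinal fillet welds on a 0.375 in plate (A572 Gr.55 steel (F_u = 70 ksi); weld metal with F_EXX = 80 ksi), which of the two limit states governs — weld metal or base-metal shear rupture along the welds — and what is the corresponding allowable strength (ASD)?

t_e = 0.707 × 0.3125 = 0.2209 in; L = 32 in.
Weld metal: R_n/Ω = (1/2.0) × 0.6 × 80 × 0.2209 × 32 = 169.7 kips.
Base metal (shear rupture): R_n/Ω = (1/2.0) × 0.6 × 70 × 0.375 × 32 = 252 kips.
Governing: weld metal.

R_n/Ω ≈ 170 kips (weld metal governs)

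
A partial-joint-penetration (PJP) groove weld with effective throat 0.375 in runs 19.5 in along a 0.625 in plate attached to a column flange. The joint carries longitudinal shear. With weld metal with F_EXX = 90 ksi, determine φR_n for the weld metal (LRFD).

φR_n ≈ 296 kip

Effective throat (given) t_e = 0.375 in.
A_we = 0.375 × 19.5 = 7.312 in².
F_nw = 0.6 F_EXX = 54 ksi.
φR_n = 0.75 × 54 × 7.312 = 296.2 kip.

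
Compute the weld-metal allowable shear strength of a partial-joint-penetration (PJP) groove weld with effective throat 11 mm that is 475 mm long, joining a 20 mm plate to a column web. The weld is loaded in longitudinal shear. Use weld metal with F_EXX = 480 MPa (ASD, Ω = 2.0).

Effective throat (given) t_e = 11 mm.
A_we = 11 × 475 = 5225 mm².
F_nw = 0.6 F_EXX = 288 MPa.
R_n/Ω = (288 × 5225) / 2.0 × 10⁻³ = 752.4 kN.

R_n/Ω ≈ 752 kN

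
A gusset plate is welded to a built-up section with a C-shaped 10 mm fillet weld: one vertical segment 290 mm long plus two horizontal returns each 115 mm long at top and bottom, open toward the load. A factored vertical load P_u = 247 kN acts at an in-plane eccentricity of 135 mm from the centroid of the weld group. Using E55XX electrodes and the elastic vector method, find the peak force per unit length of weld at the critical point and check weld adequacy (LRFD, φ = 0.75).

E55XX → F_EXX = 550 MPa.
Total weld length L_w = 520 mm. Treat welds as unit-width lines.
Centroid: x̄ = 2×115×57.5 / 520 = 25.43 mm from the vertical weld.
Polar moment about centroid: J = I_x + I_y = [290³/12 + 2×115×145²] + [290×25.43² + 2(115³/12 + 115×32.07²)] = 7546000 mm³.
Direct shear f_v = P/L_w = 247×10³ / 520 = 475 N/mm (vertical).
Torsion M = P·e = 247×10³ × 135 = 33345000 N·mm.
Critical point at (x, y) = (89.57, 145) from centroid. f_tx = M·y/J = 640.8 N/mm; f_ty = M·x/J = 395.8 N/mm.
Resultant f_max = √[f_tx² + (f_v + f_ty)²] = √[640.8² + (475 + 395.8)²] = 1081 N/mm.
Capacity per unit length: φr_n = 0.75 × 0.6 × 550 × (0.707 × 10) = 1750 N/mm.
1081 ≤ 1750 → adequate.

f_max ≈ 1080 N/mm; adequate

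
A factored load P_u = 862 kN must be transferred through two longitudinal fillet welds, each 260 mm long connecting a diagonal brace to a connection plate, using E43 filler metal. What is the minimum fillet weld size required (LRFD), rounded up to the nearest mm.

w = 13 mm

E43XX → F_EXX = 430 MPa.
Total weld length L = 520 mm.
Required throat t_e = P_u / (φ × 0.6 F_EXX × L) = 862 / (0.75 × 0.6 × 430 × 520 × 10⁻³) = 8.567 mm.
Required leg w = t_e / 0.707 = 12.12 mm → use 13 mm.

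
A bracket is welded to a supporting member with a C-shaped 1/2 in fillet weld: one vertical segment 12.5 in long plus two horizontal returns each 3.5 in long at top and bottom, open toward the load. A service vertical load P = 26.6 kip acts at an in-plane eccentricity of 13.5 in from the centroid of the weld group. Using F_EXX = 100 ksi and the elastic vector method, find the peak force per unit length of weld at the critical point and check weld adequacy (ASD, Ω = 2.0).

f_max ≈ 6.1 kip/in; adequate

Total weld length L_w = 19.5 in. Treat welds as unit-width lines.
Centroid: x̄ = 2×3.5×1.75 / 19.5 = 0.6282 in from the vertical weld.
Polar moment about centroid: J = I_x + I_y = [12.5³/12 + 2×3.5×6.25²] + [12.5×0.6282² + 2(3.5³/12 + 3.5×1.122²)] = 457.1 in³.
Direct shear f_v = P/L_w = 26.6 / 19.5 = 1.364 kip/in (vertical).
Torsion M = P·e = 26.6 × 13.5 = 359.1 kip·in.
Critical point at (x, y) = (2.872, 6.25) from centroid. f_tx = M·y/J = 4.91 kip/in; f_ty = M·x/J = 2.256 kip/in.
Resultant f_max = √[f_tx² + (f_v + f_ty)²] = √[4.91² + (1.364 + 2.256)²] = 6.101 kip/in.
Capacity per unit length: r_n/Ω = (1/2.0) × 0.6 × 100 × (0.707 × 0.5) = 10.6 kip/in.
6.101 ≤ 10.6 → adequate.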